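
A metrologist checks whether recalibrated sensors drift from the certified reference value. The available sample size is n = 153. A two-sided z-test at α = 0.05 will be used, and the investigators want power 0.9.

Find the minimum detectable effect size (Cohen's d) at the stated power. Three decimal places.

d ≈ 0.262

Required noncentrality: δ = z_{0.025} + z_{0.10} = 1.960 + 1.282 = 3.242.
(Lower-tail contribution to power is negligible for δ > 0.)
δ = d·√n ⇒ d = δ/√n = 3.242/√153 = 0.2621.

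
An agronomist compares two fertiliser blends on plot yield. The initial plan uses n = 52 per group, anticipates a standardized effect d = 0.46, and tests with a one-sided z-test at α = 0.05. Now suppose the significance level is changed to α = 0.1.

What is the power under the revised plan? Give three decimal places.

Power ≈ 0.856

δ = d·√(n/2) = 0.46 × √(52/2) = 2.3455 (unchanged). New critical value: z_{0.1} = 1.282.
Revised power = Φ(δ − 1.282) = Φ(1.064) = 0.8563.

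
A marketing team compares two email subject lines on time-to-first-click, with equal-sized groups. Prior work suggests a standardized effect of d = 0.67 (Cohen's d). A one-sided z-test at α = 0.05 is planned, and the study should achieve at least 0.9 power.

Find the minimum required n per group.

For power 0.9 need Φ(δ − z_{0.05}) = 0.9, so δ = z_{0.05} + z_{0.10} = 1.645 + 1.282 = 2.926.
δ = d·√(n/2) ⇒ n = 2(δ/d)² = 2 × (2.926 / 0.67)² = 38.15.
Round up to the next whole unit.

n = 39 per group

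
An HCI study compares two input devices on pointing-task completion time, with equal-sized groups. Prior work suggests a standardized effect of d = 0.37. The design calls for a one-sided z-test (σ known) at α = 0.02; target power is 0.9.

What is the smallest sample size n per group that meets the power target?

n = 163 per group

Set Φ(δ − 2.054) = 0.9; then δ − 2.054 = Φ⁻¹(0.9) = 1.282, giving δ = 3.335.
δ = d·√(n/2) ⇒ n = 2(δ/d)² = 2 × (3.335 / 0.37)² = 162.52.
Rounding up, n = 163 per group.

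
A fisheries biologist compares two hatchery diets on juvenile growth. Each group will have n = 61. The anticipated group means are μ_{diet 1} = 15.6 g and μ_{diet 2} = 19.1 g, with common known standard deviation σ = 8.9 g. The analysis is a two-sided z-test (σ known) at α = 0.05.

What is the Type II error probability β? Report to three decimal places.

Standardized effect: d = |μ_{diet 1} − μ_{diet 2}| / σ = |15.6 − 19.1| / 8.9 = 0.3933
Noncentrality parameter: δ = d·√(n/2) = 0.3933 × √(61/2) = 2.1718
Two-sided α = 0.05 → critical value z_{0.025} = 1.960.
Power = Φ(δ − 1.960) + Φ(−δ − 1.960) = Φ(0.212) + Φ(-4.132) = 0.5839 + 0.0000 = 0.5839.
Type II error: β = 1 − power = 1 − 0.5839 = 0.4161.

β ≈ 0.416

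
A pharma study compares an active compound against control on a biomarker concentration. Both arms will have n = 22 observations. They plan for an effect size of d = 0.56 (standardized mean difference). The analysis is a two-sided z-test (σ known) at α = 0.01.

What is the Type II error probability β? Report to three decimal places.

β ≈ 0.764

Noncentrality parameter: δ = d·√(n/2) = 0.56 × √(22/2) = 1.8573
Two-sided α = 0.01 → critical value z_{0.005} = 2.576.
Power = Φ(δ − 2.576) + Φ(−δ − 2.576) = Φ(-0.719) + Φ(-4.433) = 0.2362 + 0.0000 = 0.2362.
Type II error: β = 1 − power = 1 − 0.2362 = 0.7638.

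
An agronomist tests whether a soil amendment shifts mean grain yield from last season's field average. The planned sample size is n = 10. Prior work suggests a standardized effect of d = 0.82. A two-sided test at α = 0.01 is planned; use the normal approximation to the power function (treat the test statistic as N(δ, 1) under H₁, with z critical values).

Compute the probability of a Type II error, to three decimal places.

Noncentrality parameter: δ = d·√n = 0.82 × √10 = 2.5931
Critical value for a two-sided test at α = 0.01: z_{α/2} = 2.576.
Power = Φ(δ − 2.576) + Φ(−δ − 2.576) = Φ(0.017) + Φ(-5.169) = 0.5069 + 0.0000 = 0.5069.
Type II error: β = 1 − power = 1 − 0.5069 = 0.4931.

β ≈ 0.493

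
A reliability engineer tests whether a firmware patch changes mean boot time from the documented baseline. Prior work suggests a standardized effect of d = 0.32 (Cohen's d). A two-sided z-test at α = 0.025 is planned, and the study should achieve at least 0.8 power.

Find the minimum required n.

Set Φ(δ − 2.241) = 0.8; then δ − 2.241 = Φ⁻¹(0.8) = 0.842, giving δ = 3.083.
(For δ > 0 the lower-tail rejection region contributes negligibly to power, so the one-term inversion is standard.)
δ = d·√n ⇒ n = (δ/d)² = (3.083 / 0.32)² = 92.82.
Round up to the next whole unit.

n = 93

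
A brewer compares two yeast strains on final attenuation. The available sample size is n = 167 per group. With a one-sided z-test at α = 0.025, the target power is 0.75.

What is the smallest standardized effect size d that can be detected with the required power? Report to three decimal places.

d ≈ 0.288

Required noncentrality: δ = z_{0.025} + z_{0.25} = 1.960 + 0.674 = 2.634.
δ = d·√(n/2) ⇒ d = δ/√(n/2) = 2.634/√(167/2) = 0.2883.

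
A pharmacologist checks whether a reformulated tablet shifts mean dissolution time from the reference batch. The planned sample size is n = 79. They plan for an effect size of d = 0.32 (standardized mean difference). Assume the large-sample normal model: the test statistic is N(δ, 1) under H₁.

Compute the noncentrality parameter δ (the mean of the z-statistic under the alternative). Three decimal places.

δ ≈ 2.844

The noncentrality parameter scales effect size by the design's sample-size factor: δ = d·√n = 0.32 × √79 = 2.8442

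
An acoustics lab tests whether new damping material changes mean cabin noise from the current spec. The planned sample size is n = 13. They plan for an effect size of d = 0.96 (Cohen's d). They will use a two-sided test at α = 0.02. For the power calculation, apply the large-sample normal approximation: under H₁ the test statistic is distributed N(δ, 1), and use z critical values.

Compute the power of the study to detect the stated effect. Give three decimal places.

Power ≈ 0.872

Noncentrality parameter: δ = d·√n = 0.96 × √13 = 3.4613
Critical value for a two-sided test at α = 0.02: z_{α/2} = 2.326.
Power = Φ(δ − 2.326) + Φ(−δ − 2.326) = Φ(1.135) + Φ(-5.788) = 0.8718 + 0.0000 = 0.8718.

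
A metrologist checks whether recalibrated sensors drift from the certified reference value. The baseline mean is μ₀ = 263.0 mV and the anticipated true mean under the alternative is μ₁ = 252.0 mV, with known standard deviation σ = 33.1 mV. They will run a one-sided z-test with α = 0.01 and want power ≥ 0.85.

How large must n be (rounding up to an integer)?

Standardized effect: d = |μ₁ − μ₀| / σ = |252.0 − 263.0| / 33.1 = 0.3323
For power 0.85 need Φ(δ − z_{0.01}) = 0.85, so δ = z_{0.01} + z_{0.15} = 2.326 + 1.036 = 3.363.
δ = d·√n ⇒ n = (δ/d)² = (3.363 / 0.3323)² = 102.39.
Rounding up, n = 103.

n = 103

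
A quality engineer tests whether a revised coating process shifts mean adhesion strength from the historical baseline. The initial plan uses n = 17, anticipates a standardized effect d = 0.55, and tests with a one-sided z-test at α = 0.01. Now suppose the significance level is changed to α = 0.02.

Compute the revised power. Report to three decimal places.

Power ≈ 0.585

δ = d·√n = 0.55 × √17 = 2.2677 (unchanged). New critical value: z_{0.02} = 2.054.
Revised power = Φ(δ − 2.054) = Φ(0.214) = 0.5847.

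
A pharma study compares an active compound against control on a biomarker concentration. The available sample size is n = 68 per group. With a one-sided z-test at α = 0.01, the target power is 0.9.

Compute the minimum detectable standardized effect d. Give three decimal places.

d ≈ 0.619

Need Φ(δ − 2.326) = 0.9, so δ = 2.326 + 1.282 = 3.608.
δ = d·√(n/2) ⇒ d = δ/√(n/2) = 3.608/√(68/2) = 0.6187.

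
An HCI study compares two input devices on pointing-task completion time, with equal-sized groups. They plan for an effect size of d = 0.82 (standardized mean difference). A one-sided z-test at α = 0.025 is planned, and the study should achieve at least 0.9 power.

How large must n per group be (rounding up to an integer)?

n = 32 per group

Set Φ(δ − 1.960) = 0.9; then δ − 1.960 = Φ⁻¹(0.9) = 1.282, giving δ = 3.242.
δ = d·√(n/2) ⇒ n = 2(δ/d)² = 2 × (3.242 / 0.82)² = 31.25.
Round up to the next whole unit.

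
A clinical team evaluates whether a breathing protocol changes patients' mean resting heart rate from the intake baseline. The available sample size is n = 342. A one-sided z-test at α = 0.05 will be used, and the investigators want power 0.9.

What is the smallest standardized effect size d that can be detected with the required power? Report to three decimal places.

d ≈ 0.158

Need Φ(δ − 1.645) = 0.9, so δ = 1.645 + 1.282 = 2.926.
δ = d·√n ⇒ d = δ/√n = 2.926/√342 = 0.1582.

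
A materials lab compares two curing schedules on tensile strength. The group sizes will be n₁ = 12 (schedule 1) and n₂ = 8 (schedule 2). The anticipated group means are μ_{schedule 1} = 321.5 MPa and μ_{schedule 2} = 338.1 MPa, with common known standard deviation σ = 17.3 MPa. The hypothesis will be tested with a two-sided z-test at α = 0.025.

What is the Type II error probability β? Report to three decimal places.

Standardized effect: d = |μ_{schedule 1} − μ_{schedule 2}| / σ = |321.5 − 338.1| / 17.3 = 0.9595
Noncentrality parameter: δ = d / √(1/n₁ + 1/n₂) = 0.9595 / √(1/12 + 1/8) = 2.1022
Two-sided α = 0.025 → critical value z_{0.0125} = 2.241.
Power = Φ(δ − 2.241) + Φ(−δ − 2.241) = Φ(-0.139) + Φ(-4.344) = 0.4447 + 0.0000 = 0.4447.
Type II error: β = 1 − power = 1 − 0.4447 = 0.5553.

β ≈ 0.555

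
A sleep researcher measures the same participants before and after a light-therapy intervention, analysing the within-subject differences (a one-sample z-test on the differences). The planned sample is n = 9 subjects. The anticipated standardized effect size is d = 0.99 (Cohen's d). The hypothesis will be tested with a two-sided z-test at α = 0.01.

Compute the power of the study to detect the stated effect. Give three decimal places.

Power ≈ 0.653

Noncentrality parameter: δ = d·√n = 0.99 × √9 = 2.9700
Critical value for a two-sided test at α = 0.01: z_{α/2} = 2.576.
Power = Φ(δ − 2.576) + Φ(−δ − 2.576) = Φ(0.394) + Φ(-5.546) = 0.6533 + 0.0000 = 0.6533.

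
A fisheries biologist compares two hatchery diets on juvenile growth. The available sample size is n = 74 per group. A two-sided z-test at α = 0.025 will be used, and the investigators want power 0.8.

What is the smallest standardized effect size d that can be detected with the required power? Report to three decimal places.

Required noncentrality: δ = z_{0.0125} + z_{0.20} = 2.241 + 0.842 = 3.083.
(Lower-tail contribution to power is negligible for δ > 0.)
δ = d·√(n/2) ⇒ d = δ/√(n/2) = 3.083/√(74/2) = 0.5068.

d ≈ 0.507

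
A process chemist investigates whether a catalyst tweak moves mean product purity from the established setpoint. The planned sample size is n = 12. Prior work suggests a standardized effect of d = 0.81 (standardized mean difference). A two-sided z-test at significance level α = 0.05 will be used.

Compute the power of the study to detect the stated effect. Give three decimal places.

Noncentrality parameter: λ = d·√n = 0.81 × √12 = 2.8059
Critical value for a two-sided test at α = 0.05: z_{α/2} = 1.960.
Power = Φ(λ − 1.960) + Φ(−λ − 1.960) = Φ(0.846) + Φ(-4.766) = 0.8012 + 0.0000 = 0.8012.

Power ≈ 0.801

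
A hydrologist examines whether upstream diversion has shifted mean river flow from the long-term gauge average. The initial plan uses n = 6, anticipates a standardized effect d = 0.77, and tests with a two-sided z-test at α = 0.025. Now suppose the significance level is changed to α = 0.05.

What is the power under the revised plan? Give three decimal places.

δ = d·√n = 0.77 × √6 = 1.8861 (unchanged). New critical value: z_{0.025} = 1.960.
Revised power = Φ(δ − 1.960) + Φ(−δ − 1.960) = Φ(-0.074) + Φ(-3.846) = 0.4706 + 0.0001 = 0.4706.

Power ≈ 0.471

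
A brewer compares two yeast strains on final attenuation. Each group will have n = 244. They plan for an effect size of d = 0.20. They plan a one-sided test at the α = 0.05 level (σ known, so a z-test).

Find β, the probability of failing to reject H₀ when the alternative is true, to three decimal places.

β ≈ 0.286

Noncentrality parameter: λ = d·√(n/2) = 0.20 × √(244/2) = 2.2091
One-sided α = 0.05 → critical value z_{0.05} = 1.645.
Power = Φ(λ − 1.645) = Φ(0.564) = 0.7137.
Type II error: β = 1 − power = 1 − 0.7137 = 0.2863.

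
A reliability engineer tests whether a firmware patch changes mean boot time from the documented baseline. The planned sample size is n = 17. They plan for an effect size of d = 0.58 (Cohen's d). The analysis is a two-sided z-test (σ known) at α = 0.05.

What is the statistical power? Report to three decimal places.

Noncentrality parameter: δ = d·√n = 0.58 × √17 = 2.3914
Two-sided α = 0.05 → critical value z_{0.025} = 1.960.
Power = Φ(δ − 1.960) + Φ(−δ − 1.960) = Φ(0.431) + Φ(-4.351) = 0.6669 + 0.0000 = 0.6669.

Power ≈ 0.667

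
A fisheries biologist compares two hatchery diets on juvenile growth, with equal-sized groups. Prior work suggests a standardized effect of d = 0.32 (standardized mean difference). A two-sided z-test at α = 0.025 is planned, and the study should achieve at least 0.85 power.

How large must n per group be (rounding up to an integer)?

n = 210 per group

Set Φ(δ − 2.241) = 0.85; then δ − 2.241 = Φ⁻¹(0.85) = 1.036, giving δ = 3.278.
(For δ > 0 the lower-tail rejection region contributes negligibly to power, so the one-term inversion is standard.)
δ = d·√(n/2) ⇒ n = 2(δ/d)² = 2 × (3.278 / 0.32)² = 209.85.
Rounding up, n = 210 per group.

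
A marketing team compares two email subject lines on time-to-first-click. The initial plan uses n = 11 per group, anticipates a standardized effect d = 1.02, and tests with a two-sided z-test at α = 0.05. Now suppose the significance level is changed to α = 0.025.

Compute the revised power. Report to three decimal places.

δ = d·√(n/2) = 1.02 × √(11/2) = 2.3921 (unchanged). New critical value: z_{0.0125} = 2.241.
Revised power = Φ(δ − 2.241) + Φ(−δ − 2.241) = Φ(0.151) + Φ(-4.634) = 0.5599 + 0.0000 = 0.5599.

Power ≈ 0.560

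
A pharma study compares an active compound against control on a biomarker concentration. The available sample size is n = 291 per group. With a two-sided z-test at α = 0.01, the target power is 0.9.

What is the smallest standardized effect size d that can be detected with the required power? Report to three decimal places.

d ≈ 0.320

Required noncentrality: δ = z_{0.005} + z_{0.10} = 2.576 + 1.282 = 3.857.
(Lower-tail contribution to power is negligible for δ > 0.)
δ = d·√(n/2) ⇒ d = δ/√(n/2) = 3.857/√(291/2) = 0.3198.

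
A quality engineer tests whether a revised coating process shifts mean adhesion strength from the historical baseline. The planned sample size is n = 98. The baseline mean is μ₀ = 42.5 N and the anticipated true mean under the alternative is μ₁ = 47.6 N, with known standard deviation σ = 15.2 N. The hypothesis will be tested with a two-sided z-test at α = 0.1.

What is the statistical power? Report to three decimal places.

Standardized effect: d = |μ₁ − μ₀| / σ = |47.6 − 42.5| / 15.2 = 0.3355
Noncentrality parameter: δ = d·√n = 0.3355 × √98 = 3.3215
Critical value for a two-sided test at α = 0.1: z_{α/2} = 1.645.
Power = Φ(δ − 1.645) + Φ(−δ − 1.645) = Φ(1.677) + Φ(-4.966) = 0.9532 + 0.0000 = 0.9532.

Power ≈ 0.953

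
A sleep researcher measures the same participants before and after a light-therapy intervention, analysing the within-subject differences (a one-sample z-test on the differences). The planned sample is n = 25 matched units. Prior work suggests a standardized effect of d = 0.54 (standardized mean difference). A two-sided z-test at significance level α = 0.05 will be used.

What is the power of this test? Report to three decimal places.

Power ≈ 0.770

Noncentrality parameter: δ = d·√n = 0.54 × √25 = 2.7000
Two-sided α = 0.05 → critical value z_{0.025} = 1.960.
Power = Φ(δ − 1.960) + Φ(−δ − 1.960) = Φ(0.740) + Φ(-4.660) = 0.7704 + 0.0000 = 0.7704.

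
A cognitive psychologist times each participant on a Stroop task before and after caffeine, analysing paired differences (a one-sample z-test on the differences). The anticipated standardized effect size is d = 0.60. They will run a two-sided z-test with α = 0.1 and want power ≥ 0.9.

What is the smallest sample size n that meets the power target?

n = 24

Set Φ(δ − 1.645) = 0.9; then δ − 1.645 = Φ⁻¹(0.9) = 1.282, giving δ = 2.926.
(The Φ(−δ − z_{α/2}) term is vanishingly small for δ > 0 and is dropped in the standard sample-size formula.)
δ = d·√n ⇒ n = (δ/d)² = (2.926 / 0.60)² = 23.79.
Round up to the next whole unit.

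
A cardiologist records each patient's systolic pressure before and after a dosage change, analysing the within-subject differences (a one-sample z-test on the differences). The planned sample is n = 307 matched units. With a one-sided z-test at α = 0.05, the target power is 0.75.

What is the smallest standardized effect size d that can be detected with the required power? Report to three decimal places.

d ≈ 0.132

Need Φ(δ − 1.645) = 0.75, so δ = 1.645 + 0.674 = 2.319.
δ = d·√n ⇒ d = δ/√n = 2.319/√307 = 0.1324.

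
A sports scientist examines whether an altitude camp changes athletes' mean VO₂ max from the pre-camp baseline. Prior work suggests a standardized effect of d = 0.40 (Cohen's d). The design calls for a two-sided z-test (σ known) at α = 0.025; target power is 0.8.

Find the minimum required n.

n = 60

Set Φ(δ − 2.241) = 0.8; then δ − 2.241 = Φ⁻¹(0.8) = 0.842, giving δ = 3.083.
(The Φ(−δ − z_{α/2}) term is vanishingly small for δ > 0 and is dropped in the standard sample-size formula.)
δ = d·√n ⇒ n = (δ/d)² = (3.083 / 0.40)² = 59.41.
Rounding up, n = 60.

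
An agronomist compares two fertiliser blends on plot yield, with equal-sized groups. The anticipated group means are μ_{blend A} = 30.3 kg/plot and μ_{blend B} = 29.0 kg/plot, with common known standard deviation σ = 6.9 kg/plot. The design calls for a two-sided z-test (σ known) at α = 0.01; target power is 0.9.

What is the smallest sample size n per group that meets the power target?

n = 839 per group

Standardized effect: d = |μ_{blend A} − μ_{blend B}| / σ = |30.3 − 29.0| / 6.9 = 0.1884
For power 0.9 need Φ(δ − z_{0.005}) = 0.9, so δ = z_{0.005} + z_{0.10} = 2.576 + 1.282 = 3.857.
(For δ > 0 the lower-tail rejection region contributes negligibly to power, so the one-term inversion is standard.)
δ = d·√(n/2) ⇒ n = 2(δ/d)² = 2 × (3.857 / 0.1884)² = 838.35.
Round up to the next whole unit.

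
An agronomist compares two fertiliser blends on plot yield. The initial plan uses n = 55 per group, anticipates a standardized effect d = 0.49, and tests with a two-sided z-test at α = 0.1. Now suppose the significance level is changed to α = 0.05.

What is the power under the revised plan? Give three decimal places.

δ = d·√(n/2) = 0.49 × √(55/2) = 2.5696 (unchanged). New critical value: z_{0.025} = 1.960.
Revised power = Φ(δ − 1.960) + Φ(−δ − 1.960) = Φ(0.610) + Φ(-4.530) = 0.7289 + 0.0000 = 0.7289.

Power ≈ 0.729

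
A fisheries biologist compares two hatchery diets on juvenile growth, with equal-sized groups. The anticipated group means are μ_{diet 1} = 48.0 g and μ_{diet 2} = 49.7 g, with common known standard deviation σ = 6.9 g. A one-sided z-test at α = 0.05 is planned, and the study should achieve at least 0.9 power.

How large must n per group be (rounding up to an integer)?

Standardized effect: d = |μ_{diet 1} − μ_{diet 2}| / σ = |48.0 − 49.7| / 6.9 = 0.2464
Set Φ(δ − 1.645) = 0.9; then δ − 1.645 = Φ⁻¹(0.9) = 1.282, giving δ = 2.926.
δ = d·√(n/2) ⇒ n = 2(δ/d)² = 2 × (2.926 / 0.2464)² = 282.16.
Round up to the next whole unit.

n = 283 per group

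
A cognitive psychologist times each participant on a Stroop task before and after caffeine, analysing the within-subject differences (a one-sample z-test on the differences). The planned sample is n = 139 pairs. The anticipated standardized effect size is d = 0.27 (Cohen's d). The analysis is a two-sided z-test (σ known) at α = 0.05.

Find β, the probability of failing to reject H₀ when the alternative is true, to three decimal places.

β ≈ 0.111

Noncentrality parameter: δ = d·√n = 0.27 × √139 = 3.1833
Two-sided α = 0.05 → critical value z_{0.025} = 1.960.
Power = Φ(δ − 1.960) + Φ(−δ − 1.960) = Φ(1.223) + Φ(-5.143) = 0.8894 + 0.0000 = 0.8894.
Type II error: β = 1 − power = 1 − 0.8894 = 0.1106.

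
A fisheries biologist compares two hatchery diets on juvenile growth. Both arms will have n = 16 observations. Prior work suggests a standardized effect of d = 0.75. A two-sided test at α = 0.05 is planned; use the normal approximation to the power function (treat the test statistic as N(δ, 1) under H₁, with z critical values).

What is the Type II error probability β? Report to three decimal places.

Noncentrality parameter: δ = d·√(n/2) = 0.75 × √(16/2) = 2.1213
Critical value for a two-sided test at α = 0.05: z_{α/2} = 1.960.
Power = Φ(δ − 1.960) + Φ(−δ − 1.960) = Φ(0.161) + Φ(-4.081) = 0.5641 + 0.0000 = 0.5641.
Type II error: β = 1 − power = 1 − 0.5641 = 0.4359.

β ≈ 0.436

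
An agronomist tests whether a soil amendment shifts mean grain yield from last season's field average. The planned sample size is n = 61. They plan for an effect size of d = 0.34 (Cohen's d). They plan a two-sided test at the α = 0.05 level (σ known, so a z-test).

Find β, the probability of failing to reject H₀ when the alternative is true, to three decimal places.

β ≈ 0.243

Noncentrality parameter: δ = d·√n = 0.34 × √61 = 2.6555
Two-sided α = 0.05 → critical value z_{0.025} = 1.960.
Power = Φ(δ − 1.960) + Φ(−δ − 1.960) = Φ(0.696) + Φ(-4.615) = 0.7566 + 0.0000 = 0.7566.
Type II error: β = 1 − power = 1 − 0.7566 = 0.2434.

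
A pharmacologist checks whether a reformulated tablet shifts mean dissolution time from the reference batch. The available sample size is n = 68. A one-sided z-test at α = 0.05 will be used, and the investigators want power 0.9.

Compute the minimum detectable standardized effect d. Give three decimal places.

d ≈ 0.355

Required noncentrality: δ = z_{0.05} + z_{0.10} = 1.645 + 1.282 = 2.926.
δ = d·√n ⇒ d = δ/√n = 2.926/√68 = 0.3549.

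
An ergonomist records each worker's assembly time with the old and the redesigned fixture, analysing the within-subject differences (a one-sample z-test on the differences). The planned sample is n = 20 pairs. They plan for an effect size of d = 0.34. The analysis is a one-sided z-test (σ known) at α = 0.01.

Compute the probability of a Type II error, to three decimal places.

β ≈ 0.790

Noncentrality parameter: δ = d·√n = 0.34 × √20 = 1.5205
One-sided α = 0.01 → critical value z_{0.01} = 2.326.
Power = Φ(δ − 2.326) = Φ(-0.806) = 0.2102.
Type II error: β = 1 − power = 1 − 0.2102 = 0.7898.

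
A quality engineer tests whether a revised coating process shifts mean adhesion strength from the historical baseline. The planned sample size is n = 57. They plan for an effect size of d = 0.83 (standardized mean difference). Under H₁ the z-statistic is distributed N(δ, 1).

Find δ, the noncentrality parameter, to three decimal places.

δ = d·√n = 0.83 × √57 = 6.2664

δ ≈ 6.266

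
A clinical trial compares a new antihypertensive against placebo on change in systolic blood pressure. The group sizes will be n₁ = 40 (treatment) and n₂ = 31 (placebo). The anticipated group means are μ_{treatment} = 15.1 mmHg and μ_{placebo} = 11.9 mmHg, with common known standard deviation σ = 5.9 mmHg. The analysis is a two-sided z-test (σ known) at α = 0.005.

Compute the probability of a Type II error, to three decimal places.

Standardized effect: d = |μ_{treatment} − μ_{placebo}| / σ = |15.1 − 11.9| / 5.9 = 0.5424
Noncentrality parameter: δ = d / √(1/n₁ + 1/n₂) = 0.5424 / √(1/40 + 1/31) = 2.2666
Two-sided α = 0.005 → critical value z_{0.0025} = 2.807.
Power = Φ(δ − 2.807) + Φ(−δ − 2.807) = Φ(-0.540) + Φ(-5.074) = 0.2945 + 0.0000 = 0.2945.
Type II error: β = 1 − power = 1 − 0.2945 = 0.7055.

β ≈ 0.706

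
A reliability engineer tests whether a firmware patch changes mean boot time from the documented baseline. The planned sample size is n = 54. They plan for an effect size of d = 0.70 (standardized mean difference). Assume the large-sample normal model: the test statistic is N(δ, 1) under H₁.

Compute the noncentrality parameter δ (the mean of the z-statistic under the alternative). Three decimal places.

δ ≈ 5.144

The noncentrality parameter scales effect size by the design's sample-size factor: δ = d·√n = 0.70 × √54 = 5.1439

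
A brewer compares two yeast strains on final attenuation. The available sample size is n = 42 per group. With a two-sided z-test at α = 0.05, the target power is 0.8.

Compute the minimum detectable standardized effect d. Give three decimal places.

Required noncentrality: δ = z_{0.025} + z_{0.20} = 1.960 + 0.842 = 2.802.
(Lower-tail contribution to power is negligible for δ > 0.)
δ = d·√(n/2) ⇒ d = δ/√(n/2) = 2.802/√(42/2) = 0.6114.

d ≈ 0.611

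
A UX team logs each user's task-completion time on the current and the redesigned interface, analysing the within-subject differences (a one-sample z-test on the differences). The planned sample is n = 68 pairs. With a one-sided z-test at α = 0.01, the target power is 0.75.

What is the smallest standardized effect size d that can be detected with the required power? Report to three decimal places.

Need Φ(δ − 2.326) = 0.75, so δ = 2.326 + 0.674 = 3.001.
δ = d·√n ⇒ d = δ/√n = 3.001/√68 = 0.3639.

d ≈ 0.364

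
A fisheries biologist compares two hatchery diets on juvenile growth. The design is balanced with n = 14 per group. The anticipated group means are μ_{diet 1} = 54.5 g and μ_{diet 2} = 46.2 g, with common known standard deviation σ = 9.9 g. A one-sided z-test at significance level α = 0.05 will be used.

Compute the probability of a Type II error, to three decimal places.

β ≈ 0.283

Standardized effect: d = |μ_{diet 1} − μ_{diet 2}| / σ = |54.5 − 46.2| / 9.9 = 0.8384
Noncentrality parameter: δ = d·√(n/2) = 0.8384 × √(14/2) = 2.2182
Critical value for a one-sided test at α = 0.05: z_α = 1.645.
Power = Φ(δ − 1.645) = Φ(0.573) = 0.7168.
Type II error: β = 1 − power = 1 − 0.7168 = 0.2832.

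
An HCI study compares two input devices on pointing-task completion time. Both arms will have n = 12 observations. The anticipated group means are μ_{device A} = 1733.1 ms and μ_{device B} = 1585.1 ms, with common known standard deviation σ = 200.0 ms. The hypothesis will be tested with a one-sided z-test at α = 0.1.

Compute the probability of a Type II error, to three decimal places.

β ≈ 0.298

Standardized effect: d = |μ_{device A} − μ_{device B}| / σ = |1733.1 − 1585.1| / 200.0 = 0.7400
Noncentrality parameter: δ = d·√(n/2) = 0.7400 × √(12/2) = 1.8126
One-sided α = 0.1 → critical value z_{0.1} = 1.282.
Power = Φ(δ − 1.282) = Φ(0.531) = 0.7023.
Type II error: β = 1 − power = 1 − 0.7023 = 0.2977.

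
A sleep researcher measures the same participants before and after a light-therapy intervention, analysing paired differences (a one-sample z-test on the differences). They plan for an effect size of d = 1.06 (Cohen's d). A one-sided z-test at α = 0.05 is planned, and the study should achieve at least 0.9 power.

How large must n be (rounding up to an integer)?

Set Φ(δ − 1.645) = 0.9; then δ − 1.645 = Φ⁻¹(0.9) = 1.282, giving δ = 2.926.
δ = d·√n ⇒ n = (δ/d)² = (2.926 / 1.06)² = 7.62.
Round up to the next whole unit.

n = 8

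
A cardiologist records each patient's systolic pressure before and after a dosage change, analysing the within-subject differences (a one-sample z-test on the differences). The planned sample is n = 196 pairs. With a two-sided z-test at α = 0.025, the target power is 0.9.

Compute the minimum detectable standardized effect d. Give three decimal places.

d ≈ 0.252

Required noncentrality: δ = z_{0.0125} + z_{0.10} = 2.241 + 1.282 = 3.523.
(The second rejection-region term Φ(−δ − z_{α/2}) is negligible and dropped.)
δ = d·√n ⇒ d = δ/√n = 3.523/√196 = 0.2516.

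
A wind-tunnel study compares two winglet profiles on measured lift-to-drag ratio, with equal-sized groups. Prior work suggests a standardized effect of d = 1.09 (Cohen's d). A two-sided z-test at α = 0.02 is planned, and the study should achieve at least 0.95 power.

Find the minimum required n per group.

For power 0.95 need Φ(δ − z_{0.01}) = 0.95, so δ = z_{0.01} + z_{0.05} = 2.326 + 1.645 = 3.971.
(Ignoring the negligible lower-tail rejection probability gives the usual closed-form inversion.)
δ = d·√(n/2) ⇒ n = 2(δ/d)² = 2 × (3.971 / 1.09)² = 26.55.
Round up to the next whole unit.

n = 27 per group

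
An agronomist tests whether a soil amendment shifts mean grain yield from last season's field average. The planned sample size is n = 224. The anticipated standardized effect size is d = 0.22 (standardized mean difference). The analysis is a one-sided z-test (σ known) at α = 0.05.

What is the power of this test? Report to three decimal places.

Power ≈ 0.950

Noncentrality parameter: δ = d·√n = 0.22 × √224 = 3.2927
Critical value for a one-sided test at α = 0.05: z_α = 1.645.
Power = P(Z > 1.645 − δ) = Φ(1.648) = 0.9503.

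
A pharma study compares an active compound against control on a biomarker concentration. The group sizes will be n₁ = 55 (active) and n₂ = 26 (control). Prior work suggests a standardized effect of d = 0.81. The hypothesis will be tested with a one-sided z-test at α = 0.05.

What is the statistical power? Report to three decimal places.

Power ≈ 0.961

Noncentrality parameter: δ = d / √(1/n₁ + 1/n₂) = 0.81 / √(1/55 + 1/26) = 3.4034
Critical value for a one-sided test at α = 0.05: z_α = 1.645.
Power = P(Z > 1.645 − δ) = Φ(1.759) = 0.9607.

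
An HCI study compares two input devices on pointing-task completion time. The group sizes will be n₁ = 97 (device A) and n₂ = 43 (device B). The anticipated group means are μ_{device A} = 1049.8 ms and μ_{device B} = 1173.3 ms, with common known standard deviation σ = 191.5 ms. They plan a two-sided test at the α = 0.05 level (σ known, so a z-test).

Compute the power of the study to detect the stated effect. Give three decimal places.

Power ≈ 0.941

Standardized effect: d = |μ_{device A} − μ_{device B}| / σ = |1049.8 − 1173.3| / 191.5 = 0.6449
Noncentrality parameter: δ = d / √(1/n₁ + 1/n₂) = 0.6449 / √(1/97 + 1/43) = 3.5201
Two-sided α = 0.05 → critical value z_{0.025} = 1.960.
Power = Φ(δ − 1.960) + Φ(−δ − 1.960) = Φ(1.560) + Φ(-5.480) = 0.9406 + 0.0000 = 0.9406.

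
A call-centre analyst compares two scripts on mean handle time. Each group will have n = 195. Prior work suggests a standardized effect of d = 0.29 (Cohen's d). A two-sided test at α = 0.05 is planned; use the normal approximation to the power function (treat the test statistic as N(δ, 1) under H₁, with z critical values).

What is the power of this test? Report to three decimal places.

Noncentrality parameter: δ = d·√(n/2) = 0.29 × √(195/2) = 2.8635
Two-sided α = 0.05 → critical value z_{0.025} = 1.960.
Power = Φ(δ − 1.960) + Φ(−δ − 1.960) = Φ(0.904) + Φ(-4.823) = 0.8169 + 0.0000 = 0.8169.

Power ≈ 0.817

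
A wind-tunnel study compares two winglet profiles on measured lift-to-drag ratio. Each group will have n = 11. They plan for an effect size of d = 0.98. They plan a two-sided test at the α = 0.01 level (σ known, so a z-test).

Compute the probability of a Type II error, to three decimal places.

β ≈ 0.609

Noncentrality parameter: δ = d·√(n/2) = 0.98 × √(11/2) = 2.2983
Two-sided α = 0.01 → critical value z_{0.005} = 2.576.
Power = Φ(δ − 2.576) + Φ(−δ − 2.576) = Φ(-0.278) + Φ(-4.874) = 0.3907 + 0.0000 = 0.3907.
Type II error: β = 1 − power = 1 − 0.3907 = 0.6093.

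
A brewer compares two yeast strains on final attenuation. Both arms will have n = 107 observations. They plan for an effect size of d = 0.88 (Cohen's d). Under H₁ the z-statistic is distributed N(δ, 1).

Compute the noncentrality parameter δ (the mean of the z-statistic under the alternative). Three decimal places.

The noncentrality parameter scales effect size by the design's sample-size factor: δ = d·√(n/2) = 0.88 × √(107/2) = 6.4366

δ ≈ 6.437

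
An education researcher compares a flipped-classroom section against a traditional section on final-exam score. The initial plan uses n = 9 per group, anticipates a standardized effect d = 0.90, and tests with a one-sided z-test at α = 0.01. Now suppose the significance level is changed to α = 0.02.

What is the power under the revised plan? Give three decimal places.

δ = d·√(n/2) = 0.90 × √(9/2) = 1.9092 (unchanged). New critical value: z_{0.02} = 2.054.
Revised power = Φ(δ − 2.054) = Φ(-0.145) = 0.4425.

Power ≈ 0.443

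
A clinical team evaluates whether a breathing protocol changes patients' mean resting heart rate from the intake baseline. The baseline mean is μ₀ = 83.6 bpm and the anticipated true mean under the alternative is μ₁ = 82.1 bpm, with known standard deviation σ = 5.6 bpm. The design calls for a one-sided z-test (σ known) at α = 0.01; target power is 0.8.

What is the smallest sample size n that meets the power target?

n = 140

Standardized effect: d = |μ₁ − μ₀| / σ = |82.1 − 83.6| / 5.6 = 0.2679
Set Φ(δ − 2.326) = 0.8; then δ − 2.326 = Φ⁻¹(0.8) = 0.842, giving δ = 3.168.
δ = d·√n ⇒ n = (δ/d)² = (3.168 / 0.2679)² = 139.88.
Rounding up, n = 140.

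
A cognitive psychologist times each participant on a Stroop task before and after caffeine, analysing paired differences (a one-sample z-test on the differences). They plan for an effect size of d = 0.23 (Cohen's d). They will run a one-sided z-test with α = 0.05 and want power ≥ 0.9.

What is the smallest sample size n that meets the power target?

For power 0.9 need Φ(δ − z_{0.05}) = 0.9, so δ = z_{0.05} + z_{0.10} = 1.645 + 1.282 = 2.926.
δ = d·√n ⇒ n = (δ/d)² = (2.926 / 0.23)² = 161.89.
Rounding up, n = 162.

n = 162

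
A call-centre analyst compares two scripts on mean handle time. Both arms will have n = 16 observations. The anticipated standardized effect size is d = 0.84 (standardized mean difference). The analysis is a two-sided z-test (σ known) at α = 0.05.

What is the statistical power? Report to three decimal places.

Power ≈ 0.661

Noncentrality parameter: δ = d·√(n/2) = 0.84 × √(16/2) = 2.3759
Critical value for a two-sided test at α = 0.05: z_{α/2} = 1.960.
Power = Φ(δ − 1.960) + Φ(−δ − 1.960) = Φ(0.416) + Φ(-4.336) = 0.6613 + 0.0000 = 0.6613.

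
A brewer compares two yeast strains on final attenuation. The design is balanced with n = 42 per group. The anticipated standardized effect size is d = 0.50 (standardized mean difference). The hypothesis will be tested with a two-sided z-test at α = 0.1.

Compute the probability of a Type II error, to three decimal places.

Noncentrality parameter: δ = d·√(n/2) = 0.50 × √(42/2) = 2.2913
Two-sided α = 0.1 → critical value z_{0.05} = 1.645.
Power = Φ(δ − 1.645) + Φ(−δ − 1.645) = Φ(0.646) + Φ(-3.936) = 0.7410 + 0.0000 = 0.7410.
Type II error: β = 1 − power = 1 − 0.7410 = 0.2590.

β ≈ 0.259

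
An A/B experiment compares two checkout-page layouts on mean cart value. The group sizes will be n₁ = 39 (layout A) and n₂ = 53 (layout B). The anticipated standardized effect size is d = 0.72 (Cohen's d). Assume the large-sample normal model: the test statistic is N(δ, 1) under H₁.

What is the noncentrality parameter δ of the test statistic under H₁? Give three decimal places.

δ ≈ 3.413

δ = d / √(1/n₁ + 1/n₂) = 0.72 / √(1/39 + 1/53) = 3.4128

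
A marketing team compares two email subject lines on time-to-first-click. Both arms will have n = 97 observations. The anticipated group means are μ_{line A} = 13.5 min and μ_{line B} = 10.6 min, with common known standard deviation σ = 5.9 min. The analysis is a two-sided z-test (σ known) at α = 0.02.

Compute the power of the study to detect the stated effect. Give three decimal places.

Power ≈ 0.864

Standardized effect: d = |μ_{line A} − μ_{line B}| / σ = |13.5 − 10.6| / 5.9 = 0.4915
Noncentrality parameter: δ = d·√(n/2) = 0.4915 × √(97/2) = 3.4231
Two-sided α = 0.02 → critical value z_{0.01} = 2.326.
Power = Φ(δ − 2.326) + Φ(−δ − 2.326) = Φ(1.097) + Φ(-5.749) = 0.8636 + 0.0000 = 0.8636.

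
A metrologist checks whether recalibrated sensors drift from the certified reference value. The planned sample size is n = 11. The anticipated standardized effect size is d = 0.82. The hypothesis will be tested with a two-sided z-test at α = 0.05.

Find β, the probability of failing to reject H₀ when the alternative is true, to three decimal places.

β ≈ 0.224

Noncentrality parameter: δ = d·√n = 0.82 × √11 = 2.7196
Critical value for a two-sided test at α = 0.05: z_{α/2} = 1.960.
Power = Φ(δ − 1.960) + Φ(−δ − 1.960) = Φ(0.760) + Φ(-4.680) = 0.7763 + 0.0000 = 0.7763.
Type II error: β = 1 − power = 1 − 0.7763 = 0.2237.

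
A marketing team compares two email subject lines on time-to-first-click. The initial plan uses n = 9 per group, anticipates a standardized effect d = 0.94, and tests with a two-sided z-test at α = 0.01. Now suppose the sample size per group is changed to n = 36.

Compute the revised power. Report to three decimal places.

Power ≈ 0.921

With n = 36 per group: δ = d·√(n/2) = 0.94 × √(36/2) = 3.9881. Critical value z_{0.005} = 2.576.
Revised power = Φ(δ − 2.576) + Φ(−δ − 2.576) = Φ(1.412) + Φ(-6.564) = 0.9211 + 0.0000 = 0.9211.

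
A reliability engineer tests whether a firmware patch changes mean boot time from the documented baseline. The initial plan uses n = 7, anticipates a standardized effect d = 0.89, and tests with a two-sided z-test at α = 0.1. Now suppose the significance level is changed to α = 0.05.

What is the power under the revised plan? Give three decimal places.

δ = d·√n = 0.89 × √7 = 2.3547 (unchanged). New critical value: z_{0.025} = 1.960.
Revised power = Φ(δ − 1.960) + Φ(−δ − 1.960) = Φ(0.395) + Φ(-4.315) = 0.6535 + 0.0000 = 0.6535.

Power ≈ 0.653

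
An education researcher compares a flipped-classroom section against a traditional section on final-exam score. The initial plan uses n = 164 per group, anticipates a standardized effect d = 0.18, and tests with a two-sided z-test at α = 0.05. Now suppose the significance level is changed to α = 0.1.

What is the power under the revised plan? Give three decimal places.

Power ≈ 0.495

δ = d·√(n/2) = 0.18 × √(164/2) = 1.6300 (unchanged). New critical value: z_{0.05} = 1.645.
Revised power = Φ(δ − 1.645) + Φ(−δ − 1.645) = Φ(-0.015) + Φ(-3.275) = 0.4941 + 0.0005 = 0.4946.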